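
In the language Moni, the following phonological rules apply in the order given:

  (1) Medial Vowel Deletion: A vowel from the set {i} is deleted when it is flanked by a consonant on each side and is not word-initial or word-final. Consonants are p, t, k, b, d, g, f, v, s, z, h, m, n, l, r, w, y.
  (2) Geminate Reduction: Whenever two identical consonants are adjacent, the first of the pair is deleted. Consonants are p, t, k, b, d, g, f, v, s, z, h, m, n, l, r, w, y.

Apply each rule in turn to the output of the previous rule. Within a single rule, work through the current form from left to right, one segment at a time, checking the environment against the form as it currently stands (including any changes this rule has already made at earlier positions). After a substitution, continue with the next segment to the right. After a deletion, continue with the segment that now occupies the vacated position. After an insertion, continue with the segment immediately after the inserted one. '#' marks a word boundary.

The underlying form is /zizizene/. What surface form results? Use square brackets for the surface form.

[zene]

(1) Medial Vowel Deletion: [zizizene] → [zzzene]
(2) Geminate Reduction: [zzzene] → [zene]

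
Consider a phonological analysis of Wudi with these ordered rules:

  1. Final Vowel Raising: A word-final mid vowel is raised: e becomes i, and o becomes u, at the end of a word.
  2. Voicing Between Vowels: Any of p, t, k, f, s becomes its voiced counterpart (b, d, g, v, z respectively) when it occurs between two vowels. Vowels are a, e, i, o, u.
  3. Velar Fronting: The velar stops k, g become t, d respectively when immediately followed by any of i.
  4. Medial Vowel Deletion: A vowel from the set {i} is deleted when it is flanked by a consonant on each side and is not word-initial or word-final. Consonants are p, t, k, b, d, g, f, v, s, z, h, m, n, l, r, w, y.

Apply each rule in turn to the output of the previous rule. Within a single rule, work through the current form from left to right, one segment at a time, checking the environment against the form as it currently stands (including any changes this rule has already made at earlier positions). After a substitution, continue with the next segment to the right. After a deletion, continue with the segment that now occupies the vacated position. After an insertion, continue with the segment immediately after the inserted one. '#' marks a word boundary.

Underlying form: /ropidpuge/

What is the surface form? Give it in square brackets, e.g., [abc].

[robdpudi]

1 Final Vowel Raising: [ropidpuge] → [ropidpugi]
2 Voicing Between Vowels: [ropidpugi] → [robidpugi]
3 Velar Fronting: [robidpugi] → [robidpudi]
4 Medial Vowel Deletion: [robidpudi] → [robdpudi]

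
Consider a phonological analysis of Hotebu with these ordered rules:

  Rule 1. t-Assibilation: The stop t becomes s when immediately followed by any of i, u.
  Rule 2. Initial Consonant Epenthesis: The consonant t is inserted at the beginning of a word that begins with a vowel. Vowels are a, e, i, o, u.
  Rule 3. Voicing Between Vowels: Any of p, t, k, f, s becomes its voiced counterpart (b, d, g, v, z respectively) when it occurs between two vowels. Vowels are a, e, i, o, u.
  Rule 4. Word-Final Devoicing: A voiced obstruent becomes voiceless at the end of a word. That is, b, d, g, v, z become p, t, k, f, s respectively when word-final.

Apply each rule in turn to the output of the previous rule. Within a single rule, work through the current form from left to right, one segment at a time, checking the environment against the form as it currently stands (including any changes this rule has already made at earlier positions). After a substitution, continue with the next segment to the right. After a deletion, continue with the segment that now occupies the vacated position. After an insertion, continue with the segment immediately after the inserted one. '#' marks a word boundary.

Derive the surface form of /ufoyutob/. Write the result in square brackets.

Rule 1 t-Assibilation: no change — [ufoyutob]
Rule 2 Initial Consonant Epenthesis: [ufoyutob] → [tufoyutob]
Rule 3 Voicing Between Vowels: [tufoyutob] → [tuvoyudob]
Rule 4 Word-Final Devoicing: [tuvoyudob] → [tuvoyudop]

[tuvoyudop]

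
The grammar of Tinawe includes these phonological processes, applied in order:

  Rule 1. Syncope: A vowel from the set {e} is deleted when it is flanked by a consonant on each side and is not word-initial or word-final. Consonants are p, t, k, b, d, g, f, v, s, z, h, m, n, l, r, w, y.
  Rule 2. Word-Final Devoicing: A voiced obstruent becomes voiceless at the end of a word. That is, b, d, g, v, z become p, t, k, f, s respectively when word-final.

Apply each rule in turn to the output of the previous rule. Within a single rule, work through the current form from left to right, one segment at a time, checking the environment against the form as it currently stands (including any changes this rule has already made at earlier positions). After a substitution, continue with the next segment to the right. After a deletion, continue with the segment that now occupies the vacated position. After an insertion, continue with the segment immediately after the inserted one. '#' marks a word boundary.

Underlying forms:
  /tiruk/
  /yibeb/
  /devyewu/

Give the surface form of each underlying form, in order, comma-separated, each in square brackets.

/tiruk/:
  Rule 1 Syncope: no change — [tiruk]
  Rule 2 Word-Final Devoicing: no change — [tiruk]
/yibeb/:
  Rule 1 Syncope: [yibeb] → [yibb]
  Rule 2 Word-Final Devoicing: [yibb] → [yibp]
/devyewu/:
  Rule 1 Syncope: [devyewu] → [dvywu]
  Rule 2 Word-Final Devoicing: no change — [dvywu]

[tiruk], [yibp], [dvywu]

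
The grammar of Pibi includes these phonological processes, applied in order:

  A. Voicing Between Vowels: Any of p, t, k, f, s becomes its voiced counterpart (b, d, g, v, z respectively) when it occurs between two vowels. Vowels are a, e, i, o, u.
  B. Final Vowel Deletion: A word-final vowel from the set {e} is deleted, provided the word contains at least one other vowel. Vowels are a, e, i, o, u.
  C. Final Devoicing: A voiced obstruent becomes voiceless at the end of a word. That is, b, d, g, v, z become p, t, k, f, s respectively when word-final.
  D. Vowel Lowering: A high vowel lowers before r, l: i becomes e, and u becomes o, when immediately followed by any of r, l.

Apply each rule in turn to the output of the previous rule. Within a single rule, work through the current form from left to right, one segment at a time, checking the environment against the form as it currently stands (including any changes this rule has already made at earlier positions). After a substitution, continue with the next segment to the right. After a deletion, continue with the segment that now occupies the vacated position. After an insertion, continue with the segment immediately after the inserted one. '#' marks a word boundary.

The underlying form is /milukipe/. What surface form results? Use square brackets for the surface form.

A Voicing Between Vowels: [milukipe] → [milugibe]
B Final Vowel Deletion: [milugibe] → [milugib]
C Final Devoicing: [milugib] → [milugip]
D Vowel Lowering: [milugip] → [melugip]

[melugip]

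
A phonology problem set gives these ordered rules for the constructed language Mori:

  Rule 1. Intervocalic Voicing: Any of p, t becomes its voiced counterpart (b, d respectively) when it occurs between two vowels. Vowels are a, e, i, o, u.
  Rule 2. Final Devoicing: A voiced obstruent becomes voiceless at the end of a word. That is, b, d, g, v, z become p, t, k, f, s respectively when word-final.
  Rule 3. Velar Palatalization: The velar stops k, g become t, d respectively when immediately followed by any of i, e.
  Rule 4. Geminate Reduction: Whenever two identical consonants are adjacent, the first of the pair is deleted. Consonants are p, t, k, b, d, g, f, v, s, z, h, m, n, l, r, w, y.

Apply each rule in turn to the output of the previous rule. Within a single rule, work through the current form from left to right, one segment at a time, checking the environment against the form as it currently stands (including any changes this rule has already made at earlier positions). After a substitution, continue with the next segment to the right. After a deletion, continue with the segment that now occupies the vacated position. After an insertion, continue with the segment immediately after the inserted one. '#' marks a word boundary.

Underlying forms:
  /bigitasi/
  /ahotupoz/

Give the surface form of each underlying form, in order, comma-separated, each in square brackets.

[bididasi], [ahodubos]

/bigitasi/:
  Rule 1 Intervocalic Voicing: [bigitasi] → [bigidasi]
  Rule 2 Final Devoicing: no change — [bigidasi]
  Rule 3 Velar Palatalization: [bigidasi] → [bididasi]
  Rule 4 Geminate Reduction: no change — [bididasi]
/ahotupoz/:
  Rule 1 Intervocalic Voicing: [ahotupoz] → [ahoduboz]
  Rule 2 Final Devoicing: [ahoduboz] → [ahodubos]
  Rule 3 Velar Palatalization: no change — [ahodubos]
  Rule 4 Geminate Reduction: no change — [ahodubos]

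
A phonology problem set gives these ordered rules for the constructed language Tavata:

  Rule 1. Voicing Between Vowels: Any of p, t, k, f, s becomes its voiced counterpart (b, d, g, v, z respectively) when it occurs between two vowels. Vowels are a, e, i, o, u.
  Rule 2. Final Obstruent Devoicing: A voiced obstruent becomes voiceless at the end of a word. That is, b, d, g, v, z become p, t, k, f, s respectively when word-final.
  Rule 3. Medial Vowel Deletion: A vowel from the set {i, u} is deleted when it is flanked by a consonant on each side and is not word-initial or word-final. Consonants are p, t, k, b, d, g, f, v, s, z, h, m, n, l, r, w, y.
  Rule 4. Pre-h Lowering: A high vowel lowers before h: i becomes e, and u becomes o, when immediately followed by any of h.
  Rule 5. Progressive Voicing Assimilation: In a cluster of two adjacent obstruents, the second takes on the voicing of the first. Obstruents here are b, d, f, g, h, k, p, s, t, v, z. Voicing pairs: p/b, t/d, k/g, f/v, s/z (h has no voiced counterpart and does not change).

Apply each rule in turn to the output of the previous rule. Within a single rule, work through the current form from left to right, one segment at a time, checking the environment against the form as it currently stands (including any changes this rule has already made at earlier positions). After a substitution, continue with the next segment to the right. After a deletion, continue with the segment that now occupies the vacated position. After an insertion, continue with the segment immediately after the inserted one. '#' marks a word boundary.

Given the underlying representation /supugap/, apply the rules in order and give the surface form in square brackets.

Rule 1 Voicing Between Vowels: [supugap] → [subugap]
Rule 2 Final Obstruent Devoicing: no change — [subugap]
Rule 3 Medial Vowel Deletion: [subugap] → [sbgap]
Rule 4 Pre-h Lowering: no change — [sbgap]
Rule 5 Progressive Voicing Assimilation: [sbgap] → [spkap]

[spkap]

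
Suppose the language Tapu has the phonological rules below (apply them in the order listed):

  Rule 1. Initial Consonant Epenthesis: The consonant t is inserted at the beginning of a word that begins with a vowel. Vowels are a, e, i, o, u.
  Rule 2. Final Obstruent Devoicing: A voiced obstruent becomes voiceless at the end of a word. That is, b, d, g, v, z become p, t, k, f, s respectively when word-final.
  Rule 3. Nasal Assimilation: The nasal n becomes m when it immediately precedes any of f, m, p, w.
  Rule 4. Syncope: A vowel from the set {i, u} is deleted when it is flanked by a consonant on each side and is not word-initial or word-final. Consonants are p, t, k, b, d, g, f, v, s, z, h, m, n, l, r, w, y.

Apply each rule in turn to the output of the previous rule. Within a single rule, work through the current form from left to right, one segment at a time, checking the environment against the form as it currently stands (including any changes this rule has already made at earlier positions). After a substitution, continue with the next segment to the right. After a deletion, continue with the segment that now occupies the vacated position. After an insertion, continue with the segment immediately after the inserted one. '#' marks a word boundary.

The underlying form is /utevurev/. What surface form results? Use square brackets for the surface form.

[ttevref]

Rule 1 Initial Consonant Epenthesis: [utevurev] → [tutevurev]
Rule 2 Final Obstruent Devoicing: [tutevurev] → [tutevuref]
Rule 3 Nasal Assimilation: no change — [tutevuref]
Rule 4 Syncope: [tutevuref] → [ttevref]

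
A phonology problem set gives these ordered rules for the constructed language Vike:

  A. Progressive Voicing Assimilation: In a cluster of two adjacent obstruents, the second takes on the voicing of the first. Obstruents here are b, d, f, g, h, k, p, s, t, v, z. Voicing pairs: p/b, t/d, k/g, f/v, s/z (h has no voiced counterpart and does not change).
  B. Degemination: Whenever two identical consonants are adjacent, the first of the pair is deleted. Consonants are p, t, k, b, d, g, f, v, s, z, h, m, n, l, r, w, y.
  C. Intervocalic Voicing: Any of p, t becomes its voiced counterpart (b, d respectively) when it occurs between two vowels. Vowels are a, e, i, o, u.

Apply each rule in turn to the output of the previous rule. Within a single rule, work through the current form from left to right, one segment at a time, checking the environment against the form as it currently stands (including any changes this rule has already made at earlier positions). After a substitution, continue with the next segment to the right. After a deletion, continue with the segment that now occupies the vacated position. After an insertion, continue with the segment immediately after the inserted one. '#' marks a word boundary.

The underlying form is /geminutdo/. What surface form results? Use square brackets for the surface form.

[geminudo]

A Progressive Voicing Assimilation: [geminutdo] → [geminutto]
B Degemination: [geminutto] → [geminuto]
C Intervocalic Voicing: [geminuto] → [geminudo]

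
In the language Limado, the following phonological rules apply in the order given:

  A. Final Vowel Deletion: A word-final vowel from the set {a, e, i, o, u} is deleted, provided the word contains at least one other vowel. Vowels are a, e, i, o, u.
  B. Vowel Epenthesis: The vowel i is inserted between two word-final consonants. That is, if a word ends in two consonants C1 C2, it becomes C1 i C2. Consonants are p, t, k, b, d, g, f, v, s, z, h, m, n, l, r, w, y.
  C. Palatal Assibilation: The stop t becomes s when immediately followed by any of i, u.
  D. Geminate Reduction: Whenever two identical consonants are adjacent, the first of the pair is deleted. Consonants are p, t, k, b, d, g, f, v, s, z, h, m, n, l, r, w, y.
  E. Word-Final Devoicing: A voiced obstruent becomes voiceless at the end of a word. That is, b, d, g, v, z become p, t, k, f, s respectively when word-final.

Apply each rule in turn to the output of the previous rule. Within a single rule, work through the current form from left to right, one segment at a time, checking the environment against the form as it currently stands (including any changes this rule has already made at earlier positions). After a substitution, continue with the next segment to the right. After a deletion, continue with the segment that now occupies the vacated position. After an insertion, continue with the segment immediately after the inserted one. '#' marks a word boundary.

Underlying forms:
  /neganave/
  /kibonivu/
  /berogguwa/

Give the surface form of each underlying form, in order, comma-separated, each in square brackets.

/neganave/:
  A Final Vowel Deletion: [neganave] → [neganav]
  B Vowel Epenthesis: no change — [neganav]
  C Palatal Assibilation: no change — [neganav]
  D Geminate Reduction: no change — [neganav]
  E Word-Final Devoicing: [neganav] → [neganaf]
/kibonivu/:
  A Final Vowel Deletion: [kibonivu] → [kiboniv]
  B Vowel Epenthesis: no change — [kiboniv]
  C Palatal Assibilation: no change — [kiboniv]
  D Geminate Reduction: no change — [kiboniv]
  E Word-Final Devoicing: [kiboniv] → [kibonif]
/berogguwa/:
  A Final Vowel Deletion: [berogguwa] → [berogguw]
  B Vowel Epenthesis: no change — [berogguw]
  C Palatal Assibilation: no change — [berogguw]
  D Geminate Reduction: [berogguw] → [beroguw]
  E Word-Final Devoicing: no change — [beroguw]

[neganaf], [kibonif], [beroguw]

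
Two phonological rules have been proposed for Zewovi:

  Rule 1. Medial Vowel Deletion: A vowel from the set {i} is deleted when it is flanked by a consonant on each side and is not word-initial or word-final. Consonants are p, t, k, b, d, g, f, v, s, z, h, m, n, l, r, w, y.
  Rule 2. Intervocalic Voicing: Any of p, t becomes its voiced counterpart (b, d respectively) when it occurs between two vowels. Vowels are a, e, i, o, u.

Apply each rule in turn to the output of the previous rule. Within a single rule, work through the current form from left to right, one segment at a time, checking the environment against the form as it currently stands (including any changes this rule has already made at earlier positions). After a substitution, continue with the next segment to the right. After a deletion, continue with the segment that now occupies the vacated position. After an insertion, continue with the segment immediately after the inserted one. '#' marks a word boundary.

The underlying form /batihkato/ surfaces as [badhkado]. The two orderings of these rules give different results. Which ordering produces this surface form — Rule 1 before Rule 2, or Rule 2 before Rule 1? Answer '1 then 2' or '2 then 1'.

2 then 1

Order 1 then 2:
  1 Medial Vowel Deletion: [batihkato] → [bathkato]
  2 Intervocalic Voicing: [bathkato] → [bathkado]
  result: [bathkado]
Order 2 then 1:
  2 Intervocalic Voicing: [batihkato] → [badihkado]
  1 Medial Vowel Deletion: [badihkado] → [badhkado]
  result: [badhkado]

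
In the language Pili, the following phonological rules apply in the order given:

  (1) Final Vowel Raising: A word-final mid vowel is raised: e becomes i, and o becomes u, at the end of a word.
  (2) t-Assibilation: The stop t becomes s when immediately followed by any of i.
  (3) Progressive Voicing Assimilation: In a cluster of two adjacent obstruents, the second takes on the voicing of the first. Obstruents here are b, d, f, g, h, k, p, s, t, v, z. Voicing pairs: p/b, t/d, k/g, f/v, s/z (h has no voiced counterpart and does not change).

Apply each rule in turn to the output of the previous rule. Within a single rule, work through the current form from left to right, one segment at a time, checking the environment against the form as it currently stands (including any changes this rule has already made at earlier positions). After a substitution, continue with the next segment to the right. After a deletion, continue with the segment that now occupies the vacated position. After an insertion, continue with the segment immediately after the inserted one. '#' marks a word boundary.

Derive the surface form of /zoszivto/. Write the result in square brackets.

[zossivdu]

(1) Final Vowel Raising: [zoszivto] → [zoszivtu]
(2) t-Assibilation: no change — [zoszivtu]
(3) Progressive Voicing Assimilation: [zoszivtu] → [zossivdu]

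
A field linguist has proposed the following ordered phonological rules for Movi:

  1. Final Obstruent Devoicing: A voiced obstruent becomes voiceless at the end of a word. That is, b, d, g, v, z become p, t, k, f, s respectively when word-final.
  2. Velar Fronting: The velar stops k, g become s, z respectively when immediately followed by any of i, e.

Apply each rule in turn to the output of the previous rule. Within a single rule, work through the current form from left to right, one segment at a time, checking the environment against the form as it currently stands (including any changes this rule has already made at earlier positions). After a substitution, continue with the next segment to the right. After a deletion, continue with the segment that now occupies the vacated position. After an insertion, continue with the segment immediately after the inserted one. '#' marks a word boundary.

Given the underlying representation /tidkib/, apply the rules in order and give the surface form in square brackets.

[tidsip]

1 Final Obstruent Devoicing: [tidkib] → [tidkip]
2 Velar Fronting: [tidkip] → [tidsip]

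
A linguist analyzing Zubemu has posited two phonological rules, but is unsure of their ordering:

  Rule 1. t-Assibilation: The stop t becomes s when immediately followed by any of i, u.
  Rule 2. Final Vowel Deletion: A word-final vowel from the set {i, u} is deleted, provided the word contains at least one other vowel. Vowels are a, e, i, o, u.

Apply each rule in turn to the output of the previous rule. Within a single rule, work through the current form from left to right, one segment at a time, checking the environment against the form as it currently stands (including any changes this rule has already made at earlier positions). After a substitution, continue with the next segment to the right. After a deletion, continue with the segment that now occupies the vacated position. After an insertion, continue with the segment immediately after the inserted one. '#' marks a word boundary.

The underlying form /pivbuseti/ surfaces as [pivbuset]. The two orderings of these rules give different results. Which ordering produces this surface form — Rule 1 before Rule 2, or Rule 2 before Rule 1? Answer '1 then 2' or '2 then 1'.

2 then 1

Order 1 then 2:
  1 t-Assibilation: [pivbuseti] → [pivbusesi]
  2 Final Vowel Deletion: [pivbusesi] → [pivbuses]
  result: [pivbuses]
Order 2 then 1:
  2 Final Vowel Deletion: [pivbuseti] → [pivbuset]
  1 t-Assibilation: no change — [pivbuset]
  result: [pivbuset]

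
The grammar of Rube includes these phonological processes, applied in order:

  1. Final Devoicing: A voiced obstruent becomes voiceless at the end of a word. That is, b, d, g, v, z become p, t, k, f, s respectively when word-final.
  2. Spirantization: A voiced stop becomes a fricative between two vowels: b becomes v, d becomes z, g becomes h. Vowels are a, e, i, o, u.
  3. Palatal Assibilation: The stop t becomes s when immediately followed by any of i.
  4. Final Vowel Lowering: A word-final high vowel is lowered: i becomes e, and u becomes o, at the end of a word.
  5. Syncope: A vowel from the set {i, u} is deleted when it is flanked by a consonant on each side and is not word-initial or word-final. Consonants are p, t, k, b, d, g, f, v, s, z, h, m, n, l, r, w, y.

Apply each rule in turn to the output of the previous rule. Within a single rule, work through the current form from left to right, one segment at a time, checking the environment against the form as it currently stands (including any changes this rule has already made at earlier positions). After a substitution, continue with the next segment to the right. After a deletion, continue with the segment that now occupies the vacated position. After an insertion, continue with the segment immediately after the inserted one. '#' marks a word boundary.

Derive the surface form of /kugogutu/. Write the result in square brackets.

1 Final Devoicing: no change — [kugogutu]
2 Spirantization: [kugogutu] → [kuhohutu]
3 Palatal Assibilation: no change — [kuhohutu]
4 Final Vowel Lowering: [kuhohutu] → [kuhohuto]
5 Syncope: [kuhohuto] → [khohto]

[khohto]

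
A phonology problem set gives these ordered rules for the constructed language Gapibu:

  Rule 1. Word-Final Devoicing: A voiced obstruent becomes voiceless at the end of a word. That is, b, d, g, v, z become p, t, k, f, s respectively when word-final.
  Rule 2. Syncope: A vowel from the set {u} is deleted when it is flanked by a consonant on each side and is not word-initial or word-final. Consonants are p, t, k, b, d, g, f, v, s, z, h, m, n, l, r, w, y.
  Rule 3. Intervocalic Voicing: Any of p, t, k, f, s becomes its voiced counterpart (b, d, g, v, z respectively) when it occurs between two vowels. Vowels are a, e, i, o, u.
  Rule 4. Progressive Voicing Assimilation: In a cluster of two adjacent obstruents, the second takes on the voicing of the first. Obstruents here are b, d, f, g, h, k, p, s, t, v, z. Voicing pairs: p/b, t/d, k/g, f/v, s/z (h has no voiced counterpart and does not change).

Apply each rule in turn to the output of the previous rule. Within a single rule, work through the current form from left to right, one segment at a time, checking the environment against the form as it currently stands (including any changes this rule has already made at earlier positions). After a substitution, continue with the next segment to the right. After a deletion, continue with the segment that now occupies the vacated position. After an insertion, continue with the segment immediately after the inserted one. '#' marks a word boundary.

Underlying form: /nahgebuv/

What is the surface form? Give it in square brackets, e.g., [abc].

[nahkebv]

Rule 1 Word-Final Devoicing: [nahgebuv] → [nahgebuf]
Rule 2 Syncope: [nahgebuf] → [nahgebf]
Rule 3 Intervocalic Voicing: no change — [nahgebf]
Rule 4 Progressive Voicing Assimilation: [nahgebf] → [nahkebv]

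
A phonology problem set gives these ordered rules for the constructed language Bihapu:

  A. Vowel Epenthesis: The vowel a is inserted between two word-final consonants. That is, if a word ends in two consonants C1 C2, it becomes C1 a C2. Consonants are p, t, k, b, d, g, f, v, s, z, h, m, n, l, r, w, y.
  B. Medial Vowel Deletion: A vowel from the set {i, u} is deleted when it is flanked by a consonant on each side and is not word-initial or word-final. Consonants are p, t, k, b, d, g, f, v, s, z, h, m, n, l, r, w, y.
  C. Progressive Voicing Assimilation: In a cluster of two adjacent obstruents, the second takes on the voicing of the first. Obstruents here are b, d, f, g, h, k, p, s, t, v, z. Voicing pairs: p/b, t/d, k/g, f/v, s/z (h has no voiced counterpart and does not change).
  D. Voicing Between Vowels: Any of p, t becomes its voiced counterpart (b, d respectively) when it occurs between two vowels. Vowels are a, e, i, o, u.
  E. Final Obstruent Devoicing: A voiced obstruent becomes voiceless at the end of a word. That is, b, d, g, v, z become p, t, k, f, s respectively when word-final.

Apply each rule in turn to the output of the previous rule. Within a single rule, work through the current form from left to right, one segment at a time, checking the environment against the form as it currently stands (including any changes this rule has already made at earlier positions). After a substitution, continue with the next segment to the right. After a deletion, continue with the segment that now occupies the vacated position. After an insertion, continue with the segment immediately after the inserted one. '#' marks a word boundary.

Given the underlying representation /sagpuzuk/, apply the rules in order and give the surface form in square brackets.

A Vowel Epenthesis: no change — [sagpuzuk]
B Medial Vowel Deletion: [sagpuzuk] → [sagpzk]
C Progressive Voicing Assimilation: [sagpzk] → [sagbzg]
D Voicing Between Vowels: no change — [sagbzg]
E Final Obstruent Devoicing: [sagbzg] → [sagbzk]

[sagbzk]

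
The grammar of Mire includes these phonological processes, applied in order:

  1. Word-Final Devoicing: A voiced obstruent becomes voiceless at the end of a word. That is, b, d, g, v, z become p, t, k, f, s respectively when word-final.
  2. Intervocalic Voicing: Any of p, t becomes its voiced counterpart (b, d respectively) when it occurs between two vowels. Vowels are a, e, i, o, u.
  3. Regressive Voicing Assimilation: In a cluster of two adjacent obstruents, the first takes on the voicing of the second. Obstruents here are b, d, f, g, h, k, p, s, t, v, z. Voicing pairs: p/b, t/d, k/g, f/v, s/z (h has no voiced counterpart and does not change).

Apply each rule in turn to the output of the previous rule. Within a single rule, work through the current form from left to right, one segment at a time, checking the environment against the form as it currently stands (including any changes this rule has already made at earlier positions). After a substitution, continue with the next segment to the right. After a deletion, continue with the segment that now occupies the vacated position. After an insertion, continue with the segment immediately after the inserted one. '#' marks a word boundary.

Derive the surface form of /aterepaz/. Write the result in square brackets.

1 Word-Final Devoicing: [aterepaz] → [aterepas]
2 Intervocalic Voicing: [aterepas] → [aderebas]
3 Regressive Voicing Assimilation: no change — [aderebas]

[aderebas]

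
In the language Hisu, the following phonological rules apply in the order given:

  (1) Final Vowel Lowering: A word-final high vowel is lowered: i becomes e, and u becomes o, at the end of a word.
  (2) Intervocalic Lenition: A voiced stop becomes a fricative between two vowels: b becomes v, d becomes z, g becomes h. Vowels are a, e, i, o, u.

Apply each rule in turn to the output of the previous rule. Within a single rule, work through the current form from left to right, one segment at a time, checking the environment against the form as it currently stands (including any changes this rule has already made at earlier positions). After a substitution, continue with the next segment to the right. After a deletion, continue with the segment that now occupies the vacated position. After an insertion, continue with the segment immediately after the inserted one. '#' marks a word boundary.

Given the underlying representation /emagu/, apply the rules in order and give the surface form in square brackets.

(1) Final Vowel Lowering: [emagu] → [emago]
(2) Intervocalic Lenition: [emago] → [emaho]

[emaho]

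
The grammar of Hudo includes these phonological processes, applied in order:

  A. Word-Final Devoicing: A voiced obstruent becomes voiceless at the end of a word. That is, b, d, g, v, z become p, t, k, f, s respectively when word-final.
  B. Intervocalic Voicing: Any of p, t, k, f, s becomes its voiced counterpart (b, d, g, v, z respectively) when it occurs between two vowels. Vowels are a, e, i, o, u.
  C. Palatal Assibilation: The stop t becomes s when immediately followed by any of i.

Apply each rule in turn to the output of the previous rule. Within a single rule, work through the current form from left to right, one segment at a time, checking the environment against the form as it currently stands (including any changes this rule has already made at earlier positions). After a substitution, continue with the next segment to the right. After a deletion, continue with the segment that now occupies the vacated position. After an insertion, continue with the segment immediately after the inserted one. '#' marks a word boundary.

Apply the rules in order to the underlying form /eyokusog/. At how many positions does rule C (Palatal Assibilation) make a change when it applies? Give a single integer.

0

A Word-Final Devoicing: [eyokusog] → [eyokusok]
B Intervocalic Voicing: [eyokusok] → [eyoguzok]
C Palatal Assibilation: no change — [eyoguzok]
Rule C changed 0 position(s).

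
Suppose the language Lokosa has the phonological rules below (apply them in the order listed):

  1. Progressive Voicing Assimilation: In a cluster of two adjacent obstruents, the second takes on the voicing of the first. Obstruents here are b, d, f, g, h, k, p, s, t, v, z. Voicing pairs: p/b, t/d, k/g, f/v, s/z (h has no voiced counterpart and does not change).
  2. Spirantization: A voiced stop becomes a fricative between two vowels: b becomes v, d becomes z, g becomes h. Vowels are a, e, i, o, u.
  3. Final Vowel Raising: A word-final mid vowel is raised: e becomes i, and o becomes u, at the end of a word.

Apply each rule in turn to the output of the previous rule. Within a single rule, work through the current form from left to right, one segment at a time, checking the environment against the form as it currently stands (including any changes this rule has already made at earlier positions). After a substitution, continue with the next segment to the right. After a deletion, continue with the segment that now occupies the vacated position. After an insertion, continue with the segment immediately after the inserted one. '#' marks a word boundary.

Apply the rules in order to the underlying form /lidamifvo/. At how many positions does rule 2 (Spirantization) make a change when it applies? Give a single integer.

1 Progressive Voicing Assimilation: [lidamifvo] → [lidamiffo]
2 Spirantization: [lidamiffo] → [lizamiffo]
3 Final Vowel Raising: [lizamiffo] → [lizamiffu]
Rule 2 changed 1 position(s).

1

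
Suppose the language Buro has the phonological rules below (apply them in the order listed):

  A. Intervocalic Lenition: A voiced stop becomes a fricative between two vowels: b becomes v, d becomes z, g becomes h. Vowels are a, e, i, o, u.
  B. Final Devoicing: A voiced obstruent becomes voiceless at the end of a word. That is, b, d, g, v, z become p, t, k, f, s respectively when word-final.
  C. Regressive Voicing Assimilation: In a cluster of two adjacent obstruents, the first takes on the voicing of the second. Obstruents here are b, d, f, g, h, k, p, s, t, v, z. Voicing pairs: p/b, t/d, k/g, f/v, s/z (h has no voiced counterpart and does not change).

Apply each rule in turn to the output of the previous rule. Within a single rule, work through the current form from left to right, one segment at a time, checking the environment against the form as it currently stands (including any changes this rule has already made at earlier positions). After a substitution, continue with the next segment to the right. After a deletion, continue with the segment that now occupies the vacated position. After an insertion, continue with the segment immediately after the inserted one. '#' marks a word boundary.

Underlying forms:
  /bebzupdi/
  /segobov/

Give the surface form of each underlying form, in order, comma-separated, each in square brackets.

[bebzubdi], [sehovof]

/bebzupdi/:
  A Intervocalic Lenition: no change — [bebzupdi]
  B Final Devoicing: no change — [bebzupdi]
  C Regressive Voicing Assimilation: [bebzupdi] → [bebzubdi]
/segobov/:
  A Intervocalic Lenition: [segobov] → [sehovov]
  B Final Devoicing: [sehovov] → [sehovof]
  C Regressive Voicing Assimilation: no change — [sehovof]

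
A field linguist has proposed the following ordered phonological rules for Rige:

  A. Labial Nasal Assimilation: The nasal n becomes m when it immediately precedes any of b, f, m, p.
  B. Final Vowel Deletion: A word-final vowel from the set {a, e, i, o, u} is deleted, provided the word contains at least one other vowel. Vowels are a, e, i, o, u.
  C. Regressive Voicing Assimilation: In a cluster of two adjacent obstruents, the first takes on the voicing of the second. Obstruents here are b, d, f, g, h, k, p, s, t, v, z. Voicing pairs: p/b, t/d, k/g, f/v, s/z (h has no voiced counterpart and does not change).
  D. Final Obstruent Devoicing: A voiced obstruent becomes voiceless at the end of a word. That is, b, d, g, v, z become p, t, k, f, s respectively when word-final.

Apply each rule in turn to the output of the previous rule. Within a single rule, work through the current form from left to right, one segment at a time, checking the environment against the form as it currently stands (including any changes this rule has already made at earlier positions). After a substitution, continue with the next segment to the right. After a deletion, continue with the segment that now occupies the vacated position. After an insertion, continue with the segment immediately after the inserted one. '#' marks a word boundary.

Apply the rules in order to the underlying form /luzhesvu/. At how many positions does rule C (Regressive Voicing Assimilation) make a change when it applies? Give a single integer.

A Labial Nasal Assimilation: no change — [luzhesvu]
B Final Vowel Deletion: [luzhesvu] → [luzhesv]
C Regressive Voicing Assimilation: [luzhesv] → [lushezv]
D Final Obstruent Devoicing: [lushezv] → [lushezf]
Rule C changed 2 position(s).

2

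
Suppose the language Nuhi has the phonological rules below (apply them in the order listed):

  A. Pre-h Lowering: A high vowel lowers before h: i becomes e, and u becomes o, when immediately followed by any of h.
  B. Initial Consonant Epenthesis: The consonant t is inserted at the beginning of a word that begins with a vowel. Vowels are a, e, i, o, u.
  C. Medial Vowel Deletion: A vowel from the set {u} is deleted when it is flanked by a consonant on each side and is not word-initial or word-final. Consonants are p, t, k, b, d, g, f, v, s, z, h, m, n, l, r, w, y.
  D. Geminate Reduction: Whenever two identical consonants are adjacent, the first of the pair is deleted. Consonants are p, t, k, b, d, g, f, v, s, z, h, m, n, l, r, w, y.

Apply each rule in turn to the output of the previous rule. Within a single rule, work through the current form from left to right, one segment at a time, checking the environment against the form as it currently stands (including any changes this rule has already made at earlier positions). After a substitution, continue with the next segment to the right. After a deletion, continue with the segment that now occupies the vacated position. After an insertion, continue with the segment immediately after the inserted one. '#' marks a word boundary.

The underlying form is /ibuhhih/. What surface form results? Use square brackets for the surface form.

[tiboheh]

A Pre-h Lowering: [ibuhhih] → [ibohheh]
B Initial Consonant Epenthesis: [ibohheh] → [tibohheh]
C Medial Vowel Deletion: no change — [tibohheh]
D Geminate Reduction: [tibohheh] → [tiboheh]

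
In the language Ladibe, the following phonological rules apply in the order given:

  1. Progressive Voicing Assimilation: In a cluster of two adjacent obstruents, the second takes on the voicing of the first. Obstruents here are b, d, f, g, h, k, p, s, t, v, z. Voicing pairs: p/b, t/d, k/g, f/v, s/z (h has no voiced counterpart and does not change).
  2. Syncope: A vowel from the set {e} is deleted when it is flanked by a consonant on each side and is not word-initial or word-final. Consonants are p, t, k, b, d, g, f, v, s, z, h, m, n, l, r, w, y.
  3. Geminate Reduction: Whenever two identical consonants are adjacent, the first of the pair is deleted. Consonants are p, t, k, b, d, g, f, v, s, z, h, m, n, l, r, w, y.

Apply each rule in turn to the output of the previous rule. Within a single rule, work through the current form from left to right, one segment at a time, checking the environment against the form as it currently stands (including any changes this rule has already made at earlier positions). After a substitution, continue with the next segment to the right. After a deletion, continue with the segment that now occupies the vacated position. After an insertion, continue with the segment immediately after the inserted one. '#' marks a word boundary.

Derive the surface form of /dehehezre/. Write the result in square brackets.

[dhzre]

1 Progressive Voicing Assimilation: no change — [dehehezre]
2 Syncope: [dehehezre] → [dhhzre]
3 Geminate Reduction: [dhhzre] → [dhzre]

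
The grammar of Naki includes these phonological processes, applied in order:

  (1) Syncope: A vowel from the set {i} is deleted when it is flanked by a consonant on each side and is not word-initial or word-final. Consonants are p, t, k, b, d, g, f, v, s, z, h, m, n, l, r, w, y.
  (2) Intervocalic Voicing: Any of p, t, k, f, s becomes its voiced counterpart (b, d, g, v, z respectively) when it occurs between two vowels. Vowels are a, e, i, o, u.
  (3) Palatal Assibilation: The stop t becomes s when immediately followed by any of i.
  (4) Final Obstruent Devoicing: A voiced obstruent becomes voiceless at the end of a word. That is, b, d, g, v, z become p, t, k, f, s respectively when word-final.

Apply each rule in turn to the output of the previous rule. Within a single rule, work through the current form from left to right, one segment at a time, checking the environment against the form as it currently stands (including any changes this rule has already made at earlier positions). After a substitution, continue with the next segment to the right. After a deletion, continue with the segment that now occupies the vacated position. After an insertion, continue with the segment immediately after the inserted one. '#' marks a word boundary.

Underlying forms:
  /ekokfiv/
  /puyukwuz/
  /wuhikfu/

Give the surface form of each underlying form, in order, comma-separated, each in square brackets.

/ekokfiv/:
  (1) Syncope: [ekokfiv] → [ekokfv]
  (2) Intervocalic Voicing: [ekokfv] → [egokfv]
  (3) Palatal Assibilation: no change — [egokfv]
  (4) Final Obstruent Devoicing: [egokfv] → [egokff]
/puyukwuz/:
  (1) Syncope: no change — [puyukwuz]
  (2) Intervocalic Voicing: no change — [puyukwuz]
  (3) Palatal Assibilation: no change — [puyukwuz]
  (4) Final Obstruent Devoicing: [puyukwuz] → [puyukwus]
/wuhikfu/:
  (1) Syncope: [wuhikfu] → [wuhkfu]
  (2) Intervocalic Voicing: no change — [wuhkfu]
  (3) Palatal Assibilation: no change — [wuhkfu]
  (4) Final Obstruent Devoicing: no change — [wuhkfu]

[egokff], [puyukwus], [wuhkfu]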